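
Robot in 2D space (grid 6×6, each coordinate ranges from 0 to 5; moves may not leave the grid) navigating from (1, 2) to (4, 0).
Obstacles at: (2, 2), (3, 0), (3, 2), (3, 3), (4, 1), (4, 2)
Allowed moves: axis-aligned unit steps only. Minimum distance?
11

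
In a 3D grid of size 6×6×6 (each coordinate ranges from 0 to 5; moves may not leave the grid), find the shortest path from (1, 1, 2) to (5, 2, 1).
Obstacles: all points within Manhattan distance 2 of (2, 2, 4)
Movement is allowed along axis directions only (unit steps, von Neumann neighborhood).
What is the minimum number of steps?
6
(one shortest path: (1, 1, 2) → (2, 1, 2) → (3, 1, 2) → (4, 1, 2) → (5, 1, 2) → (5, 2, 2) → (5, 2, 1))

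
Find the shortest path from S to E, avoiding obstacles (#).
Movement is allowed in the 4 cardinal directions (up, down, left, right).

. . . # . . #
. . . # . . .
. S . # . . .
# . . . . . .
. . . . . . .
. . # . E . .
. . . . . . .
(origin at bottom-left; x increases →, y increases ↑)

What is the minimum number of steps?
6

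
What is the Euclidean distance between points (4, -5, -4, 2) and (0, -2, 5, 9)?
12.4499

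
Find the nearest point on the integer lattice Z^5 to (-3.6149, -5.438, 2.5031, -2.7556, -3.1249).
(-4, -5, 3, -3, -3)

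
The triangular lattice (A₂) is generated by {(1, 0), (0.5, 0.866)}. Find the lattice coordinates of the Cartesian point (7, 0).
7b₁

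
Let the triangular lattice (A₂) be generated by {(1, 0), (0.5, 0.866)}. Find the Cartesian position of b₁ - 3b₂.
(-0.5, -2.598)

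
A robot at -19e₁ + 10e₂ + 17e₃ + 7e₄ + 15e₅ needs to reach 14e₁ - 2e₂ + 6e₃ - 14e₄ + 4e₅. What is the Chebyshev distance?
33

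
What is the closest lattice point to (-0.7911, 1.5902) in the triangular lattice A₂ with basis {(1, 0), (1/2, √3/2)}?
(-1, 1.732)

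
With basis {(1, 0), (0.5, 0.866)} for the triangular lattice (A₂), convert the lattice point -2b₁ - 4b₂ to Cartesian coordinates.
(-4, -3.464)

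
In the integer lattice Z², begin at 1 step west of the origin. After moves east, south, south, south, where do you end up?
(0, -3)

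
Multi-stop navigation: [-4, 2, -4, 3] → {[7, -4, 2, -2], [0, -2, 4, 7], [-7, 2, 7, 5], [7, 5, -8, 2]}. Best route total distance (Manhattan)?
75
(one optimal route: (-4, 2, -4, 3) → (-7, 2, 7, 5) → (0, -2, 4, 7) → (7, -4, 2, -2) → (7, 5, -8, 2))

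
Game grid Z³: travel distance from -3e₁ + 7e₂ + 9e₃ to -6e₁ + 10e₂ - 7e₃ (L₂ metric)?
16.5529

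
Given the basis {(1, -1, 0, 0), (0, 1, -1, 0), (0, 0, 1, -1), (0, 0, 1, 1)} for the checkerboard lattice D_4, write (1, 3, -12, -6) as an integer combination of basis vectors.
b₁ + 4b₂ - b₃ - 7b₄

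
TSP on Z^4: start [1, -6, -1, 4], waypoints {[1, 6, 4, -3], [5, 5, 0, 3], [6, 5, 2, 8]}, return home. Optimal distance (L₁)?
68
(one optimal route: (1, -6, -1, 4) → (1, 6, 4, -3) → (6, 5, 2, 8) → (5, 5, 0, 3) → (1, -6, -1, 4))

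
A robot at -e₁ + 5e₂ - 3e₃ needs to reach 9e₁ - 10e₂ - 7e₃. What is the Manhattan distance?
29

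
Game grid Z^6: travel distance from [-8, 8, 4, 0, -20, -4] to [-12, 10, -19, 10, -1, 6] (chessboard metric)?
23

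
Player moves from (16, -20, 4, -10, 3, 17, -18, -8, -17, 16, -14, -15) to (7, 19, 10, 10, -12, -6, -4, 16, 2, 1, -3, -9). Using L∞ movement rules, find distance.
39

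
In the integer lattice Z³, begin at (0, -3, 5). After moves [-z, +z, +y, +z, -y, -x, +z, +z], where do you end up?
(-1, -3, 8)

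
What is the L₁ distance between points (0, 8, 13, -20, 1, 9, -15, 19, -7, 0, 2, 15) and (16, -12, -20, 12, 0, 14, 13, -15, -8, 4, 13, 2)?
198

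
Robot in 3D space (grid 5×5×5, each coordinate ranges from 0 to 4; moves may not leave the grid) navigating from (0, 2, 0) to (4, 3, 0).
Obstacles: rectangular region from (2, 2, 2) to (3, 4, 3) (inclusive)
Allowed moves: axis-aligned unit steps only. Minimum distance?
5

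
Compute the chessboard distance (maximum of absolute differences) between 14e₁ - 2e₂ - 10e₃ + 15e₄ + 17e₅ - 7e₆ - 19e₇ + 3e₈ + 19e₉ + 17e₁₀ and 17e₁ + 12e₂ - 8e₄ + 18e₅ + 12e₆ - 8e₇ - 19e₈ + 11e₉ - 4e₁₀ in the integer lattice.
23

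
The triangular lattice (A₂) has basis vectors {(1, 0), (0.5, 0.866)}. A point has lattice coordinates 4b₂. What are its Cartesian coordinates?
(2, 3.464)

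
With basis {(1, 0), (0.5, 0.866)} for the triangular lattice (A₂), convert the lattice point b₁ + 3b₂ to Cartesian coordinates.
(2.5, 2.598)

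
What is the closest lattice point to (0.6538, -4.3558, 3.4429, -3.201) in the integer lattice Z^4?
(1, -4, 3, -3)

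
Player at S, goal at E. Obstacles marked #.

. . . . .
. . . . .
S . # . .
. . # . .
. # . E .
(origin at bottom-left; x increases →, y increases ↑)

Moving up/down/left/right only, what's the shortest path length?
7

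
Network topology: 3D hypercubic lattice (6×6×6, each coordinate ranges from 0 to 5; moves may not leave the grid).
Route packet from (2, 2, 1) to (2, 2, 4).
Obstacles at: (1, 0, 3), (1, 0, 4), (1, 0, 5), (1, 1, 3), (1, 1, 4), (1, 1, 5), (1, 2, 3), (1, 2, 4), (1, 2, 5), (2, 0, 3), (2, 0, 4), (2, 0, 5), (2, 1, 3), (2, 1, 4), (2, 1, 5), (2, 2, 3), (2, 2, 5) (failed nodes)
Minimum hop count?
5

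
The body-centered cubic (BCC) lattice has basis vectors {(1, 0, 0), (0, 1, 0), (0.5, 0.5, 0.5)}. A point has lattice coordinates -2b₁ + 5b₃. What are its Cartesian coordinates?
(0.5, 2.5, 2.5)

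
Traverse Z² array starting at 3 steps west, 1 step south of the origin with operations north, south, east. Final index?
(-2, -1)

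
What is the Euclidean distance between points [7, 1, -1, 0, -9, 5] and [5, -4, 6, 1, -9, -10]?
17.4356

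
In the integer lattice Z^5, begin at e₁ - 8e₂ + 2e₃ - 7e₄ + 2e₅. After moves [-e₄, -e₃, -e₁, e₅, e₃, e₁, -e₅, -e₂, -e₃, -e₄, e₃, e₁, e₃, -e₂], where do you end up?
(2, -10, 3, -9, 2)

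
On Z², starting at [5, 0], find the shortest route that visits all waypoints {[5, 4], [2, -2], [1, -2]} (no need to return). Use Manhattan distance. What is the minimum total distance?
14
(one optimal route: (5, 0) → (5, 4) → (2, -2) → (1, -2))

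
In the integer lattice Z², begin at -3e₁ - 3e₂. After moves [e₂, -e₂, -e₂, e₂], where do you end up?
(-3, -3)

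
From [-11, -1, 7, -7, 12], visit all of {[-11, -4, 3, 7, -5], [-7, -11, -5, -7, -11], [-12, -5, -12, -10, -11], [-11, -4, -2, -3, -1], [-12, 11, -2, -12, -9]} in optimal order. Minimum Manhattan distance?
136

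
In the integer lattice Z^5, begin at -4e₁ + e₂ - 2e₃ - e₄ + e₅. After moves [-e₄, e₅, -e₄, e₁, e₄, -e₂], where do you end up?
(-3, 0, -2, -2, 2)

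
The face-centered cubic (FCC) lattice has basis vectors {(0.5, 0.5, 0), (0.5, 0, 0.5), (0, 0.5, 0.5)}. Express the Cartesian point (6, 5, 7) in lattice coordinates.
4b₁ + 8b₂ + 6b₃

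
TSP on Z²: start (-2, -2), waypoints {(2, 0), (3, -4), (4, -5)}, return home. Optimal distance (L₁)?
22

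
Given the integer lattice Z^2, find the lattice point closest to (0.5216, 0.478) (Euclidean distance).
(1, 0)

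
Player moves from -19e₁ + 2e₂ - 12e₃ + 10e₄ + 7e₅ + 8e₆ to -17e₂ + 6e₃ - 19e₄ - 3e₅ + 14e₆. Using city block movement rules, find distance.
101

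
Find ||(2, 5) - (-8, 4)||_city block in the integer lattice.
11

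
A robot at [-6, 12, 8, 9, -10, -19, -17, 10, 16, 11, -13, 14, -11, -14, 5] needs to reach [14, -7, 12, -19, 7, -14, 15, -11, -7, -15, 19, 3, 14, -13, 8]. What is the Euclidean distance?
79.5299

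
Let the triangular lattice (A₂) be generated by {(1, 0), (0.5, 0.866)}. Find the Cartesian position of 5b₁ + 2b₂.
(6, 1.732)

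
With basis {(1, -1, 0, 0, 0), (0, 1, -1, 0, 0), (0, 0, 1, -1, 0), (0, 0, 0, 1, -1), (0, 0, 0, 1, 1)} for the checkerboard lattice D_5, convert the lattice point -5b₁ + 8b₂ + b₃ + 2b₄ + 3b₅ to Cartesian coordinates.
(-5, 13, -7, 4, 1)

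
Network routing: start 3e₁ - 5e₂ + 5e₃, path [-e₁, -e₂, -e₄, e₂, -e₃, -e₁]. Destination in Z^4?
(1, -5, 4, -1)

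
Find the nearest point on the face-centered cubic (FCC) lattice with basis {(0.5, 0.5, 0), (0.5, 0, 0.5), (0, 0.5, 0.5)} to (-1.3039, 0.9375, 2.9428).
(-1, 1, 3)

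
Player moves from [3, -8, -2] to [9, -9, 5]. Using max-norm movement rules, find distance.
7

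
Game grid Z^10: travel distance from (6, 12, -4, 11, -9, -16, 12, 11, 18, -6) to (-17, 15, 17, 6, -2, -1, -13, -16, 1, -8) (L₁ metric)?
145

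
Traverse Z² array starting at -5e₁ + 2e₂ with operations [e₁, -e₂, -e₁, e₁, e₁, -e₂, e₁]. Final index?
(-2, 0)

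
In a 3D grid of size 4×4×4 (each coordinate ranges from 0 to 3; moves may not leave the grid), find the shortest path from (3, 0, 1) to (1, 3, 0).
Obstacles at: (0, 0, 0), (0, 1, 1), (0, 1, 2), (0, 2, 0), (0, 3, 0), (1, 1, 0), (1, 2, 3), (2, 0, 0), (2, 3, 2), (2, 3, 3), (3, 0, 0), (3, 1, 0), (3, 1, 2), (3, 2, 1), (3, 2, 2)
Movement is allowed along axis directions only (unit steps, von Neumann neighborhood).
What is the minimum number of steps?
6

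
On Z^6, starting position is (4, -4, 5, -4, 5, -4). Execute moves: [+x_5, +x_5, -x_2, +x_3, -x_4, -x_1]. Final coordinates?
(3, -5, 6, -5, 7, -4)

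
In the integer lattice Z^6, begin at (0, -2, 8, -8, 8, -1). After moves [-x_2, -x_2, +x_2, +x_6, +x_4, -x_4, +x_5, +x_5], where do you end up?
(0, -3, 8, -8, 10, 0)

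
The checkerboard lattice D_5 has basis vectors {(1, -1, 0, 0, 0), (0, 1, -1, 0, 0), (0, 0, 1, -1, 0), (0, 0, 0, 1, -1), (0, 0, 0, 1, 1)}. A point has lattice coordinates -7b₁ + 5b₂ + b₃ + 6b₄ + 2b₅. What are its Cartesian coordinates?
(-7, 12, -4, 7, -4)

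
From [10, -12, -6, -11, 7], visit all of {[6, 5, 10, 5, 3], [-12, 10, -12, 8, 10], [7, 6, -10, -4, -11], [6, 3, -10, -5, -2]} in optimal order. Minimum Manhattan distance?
152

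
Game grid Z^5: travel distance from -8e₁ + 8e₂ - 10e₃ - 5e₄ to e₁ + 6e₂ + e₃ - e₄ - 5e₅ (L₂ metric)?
15.7162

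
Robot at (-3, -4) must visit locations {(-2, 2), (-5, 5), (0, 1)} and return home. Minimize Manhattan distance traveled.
28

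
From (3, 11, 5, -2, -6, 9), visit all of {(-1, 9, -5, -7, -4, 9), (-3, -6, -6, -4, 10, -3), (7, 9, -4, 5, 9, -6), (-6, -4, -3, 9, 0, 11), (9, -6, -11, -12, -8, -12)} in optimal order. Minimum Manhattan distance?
214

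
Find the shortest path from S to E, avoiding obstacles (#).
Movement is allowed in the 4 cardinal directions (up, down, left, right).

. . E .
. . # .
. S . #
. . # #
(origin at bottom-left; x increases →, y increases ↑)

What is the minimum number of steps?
3
(one shortest path: (1, 1) → (1, 2) → (1, 3) → (2, 3))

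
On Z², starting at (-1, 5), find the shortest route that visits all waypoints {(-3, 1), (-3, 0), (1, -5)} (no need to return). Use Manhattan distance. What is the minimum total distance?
16
(one optimal route: (-1, 5) → (-3, 1) → (-3, 0) → (1, -5))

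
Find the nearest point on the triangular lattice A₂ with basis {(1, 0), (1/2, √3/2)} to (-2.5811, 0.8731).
(-2.5, 0.866)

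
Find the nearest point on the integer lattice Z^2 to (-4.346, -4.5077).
(-4, -5)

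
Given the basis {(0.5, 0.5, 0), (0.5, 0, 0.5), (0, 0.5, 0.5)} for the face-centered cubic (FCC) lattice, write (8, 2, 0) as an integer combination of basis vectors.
10b₁ + 6b₂ - 6b₃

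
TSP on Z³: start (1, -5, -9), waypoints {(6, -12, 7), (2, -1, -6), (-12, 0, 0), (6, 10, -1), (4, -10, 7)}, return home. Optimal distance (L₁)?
116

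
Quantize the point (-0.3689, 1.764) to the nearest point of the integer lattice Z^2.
(0, 2)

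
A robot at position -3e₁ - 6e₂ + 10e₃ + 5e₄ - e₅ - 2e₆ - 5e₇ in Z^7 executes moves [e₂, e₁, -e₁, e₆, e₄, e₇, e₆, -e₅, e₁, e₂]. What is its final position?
(-2, -4, 10, 6, -2, 0, -4)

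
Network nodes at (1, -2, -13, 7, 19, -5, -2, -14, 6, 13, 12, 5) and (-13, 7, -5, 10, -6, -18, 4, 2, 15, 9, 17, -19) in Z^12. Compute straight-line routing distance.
46.1952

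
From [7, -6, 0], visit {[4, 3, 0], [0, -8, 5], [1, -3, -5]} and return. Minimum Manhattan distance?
56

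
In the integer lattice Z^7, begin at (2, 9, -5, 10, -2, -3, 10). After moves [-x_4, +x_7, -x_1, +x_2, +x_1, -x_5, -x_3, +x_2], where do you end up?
(2, 11, -6, 9, -3, -3, 11)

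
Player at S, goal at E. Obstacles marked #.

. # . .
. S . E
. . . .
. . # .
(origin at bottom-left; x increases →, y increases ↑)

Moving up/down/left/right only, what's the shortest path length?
2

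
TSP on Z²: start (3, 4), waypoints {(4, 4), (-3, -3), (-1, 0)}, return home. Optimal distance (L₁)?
28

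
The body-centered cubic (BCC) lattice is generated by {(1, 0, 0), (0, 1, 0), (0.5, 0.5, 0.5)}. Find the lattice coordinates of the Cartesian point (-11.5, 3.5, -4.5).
-7b₁ + 8b₂ - 9b₃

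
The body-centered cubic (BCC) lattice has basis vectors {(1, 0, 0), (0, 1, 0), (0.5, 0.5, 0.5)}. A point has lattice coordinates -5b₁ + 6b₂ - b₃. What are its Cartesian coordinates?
(-5.5, 5.5, -0.5)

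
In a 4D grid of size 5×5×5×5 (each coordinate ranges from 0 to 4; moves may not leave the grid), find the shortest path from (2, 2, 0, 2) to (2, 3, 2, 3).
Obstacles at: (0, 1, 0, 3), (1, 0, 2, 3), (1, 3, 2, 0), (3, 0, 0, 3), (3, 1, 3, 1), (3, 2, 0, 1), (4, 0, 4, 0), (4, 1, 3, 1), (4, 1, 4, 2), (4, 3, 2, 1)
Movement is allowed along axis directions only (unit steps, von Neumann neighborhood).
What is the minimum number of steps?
4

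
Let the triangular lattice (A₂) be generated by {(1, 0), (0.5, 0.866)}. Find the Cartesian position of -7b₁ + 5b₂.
(-4.5, 4.33)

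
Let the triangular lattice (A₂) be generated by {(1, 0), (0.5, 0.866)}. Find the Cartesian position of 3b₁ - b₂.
(2.5, -0.866)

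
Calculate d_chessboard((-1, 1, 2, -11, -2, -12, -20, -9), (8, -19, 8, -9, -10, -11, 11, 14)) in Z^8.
31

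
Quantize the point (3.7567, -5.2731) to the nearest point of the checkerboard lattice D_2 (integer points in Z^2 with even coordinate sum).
(4, -6)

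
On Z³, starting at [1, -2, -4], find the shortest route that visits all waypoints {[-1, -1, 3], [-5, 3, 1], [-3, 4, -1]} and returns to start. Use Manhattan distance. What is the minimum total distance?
38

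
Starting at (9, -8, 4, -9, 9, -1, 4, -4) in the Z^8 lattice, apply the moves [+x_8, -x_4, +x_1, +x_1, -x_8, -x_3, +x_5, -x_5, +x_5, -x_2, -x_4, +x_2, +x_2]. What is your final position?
(11, -7, 3, -11, 10, -1, 4, -4)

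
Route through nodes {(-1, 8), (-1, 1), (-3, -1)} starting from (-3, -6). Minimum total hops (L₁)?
16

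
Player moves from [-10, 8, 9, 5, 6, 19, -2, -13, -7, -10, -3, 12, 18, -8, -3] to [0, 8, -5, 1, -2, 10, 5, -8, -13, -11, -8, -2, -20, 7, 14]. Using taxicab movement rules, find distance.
153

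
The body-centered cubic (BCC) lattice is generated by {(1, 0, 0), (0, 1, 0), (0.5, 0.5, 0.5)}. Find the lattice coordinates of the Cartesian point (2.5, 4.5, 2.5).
2b₂ + 5b₃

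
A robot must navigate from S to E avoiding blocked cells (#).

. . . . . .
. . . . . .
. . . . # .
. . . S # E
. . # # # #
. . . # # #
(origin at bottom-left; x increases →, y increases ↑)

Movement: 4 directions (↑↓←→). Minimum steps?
6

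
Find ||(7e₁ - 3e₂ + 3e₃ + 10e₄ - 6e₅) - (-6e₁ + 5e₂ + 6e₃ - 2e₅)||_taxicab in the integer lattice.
38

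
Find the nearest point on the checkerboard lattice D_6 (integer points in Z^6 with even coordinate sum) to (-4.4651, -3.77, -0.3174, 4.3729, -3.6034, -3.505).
(-4, -4, 0, 4, -4, -4)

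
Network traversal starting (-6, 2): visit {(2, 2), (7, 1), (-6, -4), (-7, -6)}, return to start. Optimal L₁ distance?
44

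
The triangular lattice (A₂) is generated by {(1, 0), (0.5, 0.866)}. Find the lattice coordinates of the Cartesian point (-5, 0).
-5b₁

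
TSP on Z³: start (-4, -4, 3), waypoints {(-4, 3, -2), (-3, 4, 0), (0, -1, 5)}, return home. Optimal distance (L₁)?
38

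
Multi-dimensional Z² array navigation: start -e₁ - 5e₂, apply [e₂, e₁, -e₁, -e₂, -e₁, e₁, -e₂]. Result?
(-1, -6)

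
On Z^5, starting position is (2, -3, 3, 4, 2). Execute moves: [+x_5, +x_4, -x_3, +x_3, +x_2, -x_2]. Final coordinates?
(2, -3, 3, 5, 3)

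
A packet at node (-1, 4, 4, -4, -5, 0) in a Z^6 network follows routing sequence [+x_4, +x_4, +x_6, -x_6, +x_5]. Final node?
(-1, 4, 4, -2, -4, 0)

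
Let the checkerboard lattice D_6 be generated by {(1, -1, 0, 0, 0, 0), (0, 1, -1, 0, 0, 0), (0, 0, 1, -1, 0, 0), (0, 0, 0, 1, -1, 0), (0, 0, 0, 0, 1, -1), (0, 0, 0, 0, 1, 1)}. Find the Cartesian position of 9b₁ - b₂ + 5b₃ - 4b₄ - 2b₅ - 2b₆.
(9, -10, 6, -9, 0, 0)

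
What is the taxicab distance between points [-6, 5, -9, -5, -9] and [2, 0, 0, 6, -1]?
41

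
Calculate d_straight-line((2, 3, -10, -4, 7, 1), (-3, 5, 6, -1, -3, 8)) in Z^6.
21.0476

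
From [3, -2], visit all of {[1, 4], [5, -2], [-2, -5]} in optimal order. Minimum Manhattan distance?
24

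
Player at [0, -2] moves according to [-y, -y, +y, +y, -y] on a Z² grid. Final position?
(0, -3)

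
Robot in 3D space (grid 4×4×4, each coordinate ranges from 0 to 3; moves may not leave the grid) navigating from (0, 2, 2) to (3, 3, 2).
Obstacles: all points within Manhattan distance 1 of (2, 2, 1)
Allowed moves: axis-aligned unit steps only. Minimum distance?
4
(one shortest path: (0, 2, 2) → (1, 2, 2) → (1, 3, 2) → (2, 3, 2) → (3, 3, 2))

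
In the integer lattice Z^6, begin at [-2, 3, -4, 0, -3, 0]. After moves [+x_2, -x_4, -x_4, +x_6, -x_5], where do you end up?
(-2, 4, -4, -2, -4, 1)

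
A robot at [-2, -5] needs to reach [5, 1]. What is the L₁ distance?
13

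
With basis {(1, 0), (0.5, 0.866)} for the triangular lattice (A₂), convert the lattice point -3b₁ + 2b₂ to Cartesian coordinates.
(-2, 1.732)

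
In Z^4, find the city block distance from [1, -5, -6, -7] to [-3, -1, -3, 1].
19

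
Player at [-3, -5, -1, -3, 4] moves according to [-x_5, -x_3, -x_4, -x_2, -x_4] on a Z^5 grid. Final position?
(-3, -6, -2, -5, 3)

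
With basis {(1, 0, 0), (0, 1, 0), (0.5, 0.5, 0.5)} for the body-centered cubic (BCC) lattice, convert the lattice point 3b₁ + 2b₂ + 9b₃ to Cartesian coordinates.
(7.5, 6.5, 4.5)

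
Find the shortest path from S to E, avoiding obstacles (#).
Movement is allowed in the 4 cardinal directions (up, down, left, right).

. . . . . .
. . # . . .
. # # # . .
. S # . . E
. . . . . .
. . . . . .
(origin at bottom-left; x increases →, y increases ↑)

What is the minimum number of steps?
6
(one shortest path: (1, 2) → (1, 1) → (2, 1) → (3, 1) → (4, 1) → (5, 1) → (5, 2))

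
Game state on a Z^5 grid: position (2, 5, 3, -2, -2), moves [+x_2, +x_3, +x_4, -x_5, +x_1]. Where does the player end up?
(3, 6, 4, -1, -3)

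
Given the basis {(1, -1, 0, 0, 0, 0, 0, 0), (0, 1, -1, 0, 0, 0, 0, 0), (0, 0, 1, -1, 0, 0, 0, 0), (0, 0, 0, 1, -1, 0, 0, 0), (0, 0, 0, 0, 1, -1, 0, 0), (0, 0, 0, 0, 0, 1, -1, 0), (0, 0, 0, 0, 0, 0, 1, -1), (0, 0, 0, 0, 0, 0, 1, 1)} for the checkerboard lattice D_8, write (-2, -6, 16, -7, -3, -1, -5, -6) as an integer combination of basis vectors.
-2b₁ - 8b₂ + 8b₃ + b₄ - 2b₅ - 3b₆ - b₇ - 7b₈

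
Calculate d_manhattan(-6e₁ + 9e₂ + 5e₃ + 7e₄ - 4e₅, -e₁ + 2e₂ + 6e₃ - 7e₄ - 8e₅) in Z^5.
31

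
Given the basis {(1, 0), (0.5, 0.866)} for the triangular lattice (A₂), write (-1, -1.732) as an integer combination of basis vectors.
-2b₂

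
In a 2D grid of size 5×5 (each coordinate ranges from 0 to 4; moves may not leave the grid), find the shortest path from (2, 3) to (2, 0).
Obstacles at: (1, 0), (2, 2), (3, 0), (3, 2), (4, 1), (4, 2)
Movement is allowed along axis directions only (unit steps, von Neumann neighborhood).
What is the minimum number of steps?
5
(one shortest path: (2, 3) → (1, 3) → (1, 2) → (1, 1) → (2, 1) → (2, 0))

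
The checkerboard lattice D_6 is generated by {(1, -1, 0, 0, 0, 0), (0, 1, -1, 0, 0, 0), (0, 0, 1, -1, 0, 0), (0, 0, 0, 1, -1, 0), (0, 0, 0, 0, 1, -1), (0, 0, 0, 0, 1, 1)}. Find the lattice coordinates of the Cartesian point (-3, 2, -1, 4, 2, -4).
-3b₁ - b₂ - 2b₃ + 2b₄ + 4b₅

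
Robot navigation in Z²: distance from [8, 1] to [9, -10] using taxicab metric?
12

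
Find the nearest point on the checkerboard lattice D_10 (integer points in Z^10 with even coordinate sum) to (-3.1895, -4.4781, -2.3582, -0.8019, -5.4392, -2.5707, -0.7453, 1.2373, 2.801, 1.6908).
(-3, -5, -2, -1, -5, -3, -1, 1, 3, 2)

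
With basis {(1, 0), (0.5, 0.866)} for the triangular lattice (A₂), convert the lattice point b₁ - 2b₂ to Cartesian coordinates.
(0, -1.732)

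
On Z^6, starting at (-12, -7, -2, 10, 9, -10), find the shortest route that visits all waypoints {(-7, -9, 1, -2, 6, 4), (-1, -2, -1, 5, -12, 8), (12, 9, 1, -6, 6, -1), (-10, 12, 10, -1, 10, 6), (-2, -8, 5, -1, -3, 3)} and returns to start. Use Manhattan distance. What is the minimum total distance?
268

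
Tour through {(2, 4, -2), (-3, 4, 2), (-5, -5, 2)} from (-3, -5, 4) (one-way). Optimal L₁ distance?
24
(one optimal route: (-3, -5, 4) → (-5, -5, 2) → (-3, 4, 2) → (2, 4, -2))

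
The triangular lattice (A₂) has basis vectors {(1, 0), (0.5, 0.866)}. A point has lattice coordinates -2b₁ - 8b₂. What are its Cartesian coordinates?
(-6, -6.928)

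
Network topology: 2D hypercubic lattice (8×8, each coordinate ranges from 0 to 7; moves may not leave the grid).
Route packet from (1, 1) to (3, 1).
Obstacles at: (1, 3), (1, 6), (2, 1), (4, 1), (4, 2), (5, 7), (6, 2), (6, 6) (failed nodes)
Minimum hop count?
4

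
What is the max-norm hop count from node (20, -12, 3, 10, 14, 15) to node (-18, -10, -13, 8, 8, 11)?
38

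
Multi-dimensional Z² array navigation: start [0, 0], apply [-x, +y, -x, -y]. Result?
(-2, 0)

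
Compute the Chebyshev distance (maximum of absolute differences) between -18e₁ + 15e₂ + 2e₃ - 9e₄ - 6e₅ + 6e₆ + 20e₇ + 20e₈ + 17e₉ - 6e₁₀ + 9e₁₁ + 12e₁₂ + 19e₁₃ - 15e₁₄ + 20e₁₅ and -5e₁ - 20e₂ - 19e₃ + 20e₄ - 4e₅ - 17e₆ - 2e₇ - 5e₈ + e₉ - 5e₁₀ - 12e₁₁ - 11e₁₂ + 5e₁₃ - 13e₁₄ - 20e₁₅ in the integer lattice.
40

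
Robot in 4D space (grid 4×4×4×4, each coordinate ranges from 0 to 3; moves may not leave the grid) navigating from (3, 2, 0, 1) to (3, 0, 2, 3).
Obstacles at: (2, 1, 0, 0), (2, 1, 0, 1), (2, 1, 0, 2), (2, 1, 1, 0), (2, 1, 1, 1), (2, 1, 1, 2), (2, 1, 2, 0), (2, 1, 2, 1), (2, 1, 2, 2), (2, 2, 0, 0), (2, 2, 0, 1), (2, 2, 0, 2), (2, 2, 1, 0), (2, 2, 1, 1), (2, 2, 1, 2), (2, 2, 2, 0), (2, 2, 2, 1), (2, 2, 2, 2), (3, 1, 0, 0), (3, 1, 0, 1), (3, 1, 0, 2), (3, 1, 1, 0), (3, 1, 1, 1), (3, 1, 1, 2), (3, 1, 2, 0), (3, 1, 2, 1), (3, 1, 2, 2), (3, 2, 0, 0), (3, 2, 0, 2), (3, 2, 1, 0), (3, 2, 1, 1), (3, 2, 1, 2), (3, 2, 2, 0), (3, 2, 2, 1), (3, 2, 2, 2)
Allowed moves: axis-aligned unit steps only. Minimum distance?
8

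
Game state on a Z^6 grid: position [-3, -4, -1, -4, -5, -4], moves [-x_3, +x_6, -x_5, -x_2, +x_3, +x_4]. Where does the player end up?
(-3, -5, -1, -3, -6, -3)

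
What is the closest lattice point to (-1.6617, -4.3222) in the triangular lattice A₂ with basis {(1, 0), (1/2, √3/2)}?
(-1.5, -4.33)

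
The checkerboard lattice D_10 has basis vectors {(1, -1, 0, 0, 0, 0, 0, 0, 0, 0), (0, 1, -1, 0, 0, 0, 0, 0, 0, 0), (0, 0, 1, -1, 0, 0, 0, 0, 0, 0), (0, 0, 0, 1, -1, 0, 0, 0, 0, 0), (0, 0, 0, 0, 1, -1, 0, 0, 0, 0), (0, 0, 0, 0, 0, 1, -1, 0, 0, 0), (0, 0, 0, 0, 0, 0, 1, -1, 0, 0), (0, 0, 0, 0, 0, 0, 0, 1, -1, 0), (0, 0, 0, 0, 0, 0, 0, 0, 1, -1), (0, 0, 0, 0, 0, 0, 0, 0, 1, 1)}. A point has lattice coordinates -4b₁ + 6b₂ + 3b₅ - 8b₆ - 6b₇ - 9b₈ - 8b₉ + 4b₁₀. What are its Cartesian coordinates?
(-4, 10, -6, 0, 3, -11, 2, -3, 5, 12)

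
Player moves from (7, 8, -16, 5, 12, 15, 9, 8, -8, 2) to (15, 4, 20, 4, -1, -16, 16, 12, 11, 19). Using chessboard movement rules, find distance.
36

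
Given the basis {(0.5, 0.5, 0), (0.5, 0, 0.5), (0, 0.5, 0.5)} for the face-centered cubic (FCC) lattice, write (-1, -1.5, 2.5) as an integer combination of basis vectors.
-5b₁ + 3b₂ + 2b₃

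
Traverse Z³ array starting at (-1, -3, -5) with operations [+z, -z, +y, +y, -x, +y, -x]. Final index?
(-3, 0, -5)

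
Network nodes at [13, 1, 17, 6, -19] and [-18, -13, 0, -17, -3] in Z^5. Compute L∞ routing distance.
31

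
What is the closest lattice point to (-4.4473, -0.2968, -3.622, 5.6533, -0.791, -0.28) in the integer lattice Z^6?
(-4, 0, -4, 6, -1, 0)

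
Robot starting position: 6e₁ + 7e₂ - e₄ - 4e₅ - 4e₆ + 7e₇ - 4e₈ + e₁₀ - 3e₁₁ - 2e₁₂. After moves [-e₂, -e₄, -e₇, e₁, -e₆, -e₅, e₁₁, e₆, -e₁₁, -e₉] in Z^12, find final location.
(7, 6, 0, -2, -5, -4, 6, -4, -1, 1, -3, -2)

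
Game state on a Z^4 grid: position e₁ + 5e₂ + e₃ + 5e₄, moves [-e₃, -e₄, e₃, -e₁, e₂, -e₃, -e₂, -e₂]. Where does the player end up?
(0, 4, 0, 4)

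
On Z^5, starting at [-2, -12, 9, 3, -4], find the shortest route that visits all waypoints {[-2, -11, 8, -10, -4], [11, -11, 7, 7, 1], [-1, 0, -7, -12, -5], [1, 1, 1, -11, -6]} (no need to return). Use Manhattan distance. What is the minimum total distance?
99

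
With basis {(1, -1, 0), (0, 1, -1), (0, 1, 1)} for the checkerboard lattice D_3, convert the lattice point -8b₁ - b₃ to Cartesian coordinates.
(-8, 7, -1)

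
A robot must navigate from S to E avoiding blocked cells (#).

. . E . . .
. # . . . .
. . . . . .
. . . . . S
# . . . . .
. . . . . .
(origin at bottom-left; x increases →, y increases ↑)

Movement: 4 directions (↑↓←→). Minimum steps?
6
(one shortest path: (5, 2) → (4, 2) → (3, 2) → (2, 2) → (2, 3) → (2, 4) → (2, 5))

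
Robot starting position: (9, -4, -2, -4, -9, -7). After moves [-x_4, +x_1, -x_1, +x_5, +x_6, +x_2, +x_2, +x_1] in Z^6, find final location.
(10, -2, -2, -5, -8, -6)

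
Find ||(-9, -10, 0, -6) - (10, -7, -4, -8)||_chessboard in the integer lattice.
19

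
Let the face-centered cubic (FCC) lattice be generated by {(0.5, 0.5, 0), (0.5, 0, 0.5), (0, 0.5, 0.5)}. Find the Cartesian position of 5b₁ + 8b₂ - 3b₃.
(6.5, 1, 2.5)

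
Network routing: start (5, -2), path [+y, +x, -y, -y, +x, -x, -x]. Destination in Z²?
(5, -3)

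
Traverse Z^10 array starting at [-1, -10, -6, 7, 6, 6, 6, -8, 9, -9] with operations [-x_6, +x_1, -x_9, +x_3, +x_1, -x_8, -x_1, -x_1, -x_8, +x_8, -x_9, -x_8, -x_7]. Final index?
(-1, -10, -5, 7, 6, 5, 5, -10, 7, -9)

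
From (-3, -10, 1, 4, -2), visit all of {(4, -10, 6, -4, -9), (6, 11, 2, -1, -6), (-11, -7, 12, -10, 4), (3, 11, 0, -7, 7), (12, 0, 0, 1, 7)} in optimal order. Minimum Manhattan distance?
166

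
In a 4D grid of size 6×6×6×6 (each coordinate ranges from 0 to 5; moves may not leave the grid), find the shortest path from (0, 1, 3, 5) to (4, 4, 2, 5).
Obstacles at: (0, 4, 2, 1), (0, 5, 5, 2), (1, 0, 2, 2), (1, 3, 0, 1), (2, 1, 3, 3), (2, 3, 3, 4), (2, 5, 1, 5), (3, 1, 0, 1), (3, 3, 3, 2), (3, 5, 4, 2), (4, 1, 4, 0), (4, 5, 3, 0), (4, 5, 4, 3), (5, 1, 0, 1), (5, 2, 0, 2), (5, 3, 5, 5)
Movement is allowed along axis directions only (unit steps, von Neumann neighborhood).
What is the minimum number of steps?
8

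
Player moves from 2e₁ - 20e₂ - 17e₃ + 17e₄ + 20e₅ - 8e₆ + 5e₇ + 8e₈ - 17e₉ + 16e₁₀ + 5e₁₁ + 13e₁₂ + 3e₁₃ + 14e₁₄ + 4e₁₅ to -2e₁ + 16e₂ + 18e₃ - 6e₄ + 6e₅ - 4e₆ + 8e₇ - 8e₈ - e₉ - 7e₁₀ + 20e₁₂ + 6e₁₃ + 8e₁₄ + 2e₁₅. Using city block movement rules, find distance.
197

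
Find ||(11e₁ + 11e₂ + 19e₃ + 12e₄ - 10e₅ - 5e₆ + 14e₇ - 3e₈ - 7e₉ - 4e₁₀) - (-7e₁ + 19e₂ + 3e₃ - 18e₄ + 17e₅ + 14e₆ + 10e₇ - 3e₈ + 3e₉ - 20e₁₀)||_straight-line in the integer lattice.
54.827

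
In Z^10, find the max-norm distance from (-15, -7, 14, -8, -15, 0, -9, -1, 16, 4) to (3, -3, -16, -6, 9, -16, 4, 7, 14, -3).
30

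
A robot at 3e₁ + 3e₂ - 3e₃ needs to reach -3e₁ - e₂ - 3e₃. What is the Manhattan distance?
10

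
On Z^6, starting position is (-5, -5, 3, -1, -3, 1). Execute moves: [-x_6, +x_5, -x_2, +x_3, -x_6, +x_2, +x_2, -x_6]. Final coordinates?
(-5, -4, 4, -1, -2, -2)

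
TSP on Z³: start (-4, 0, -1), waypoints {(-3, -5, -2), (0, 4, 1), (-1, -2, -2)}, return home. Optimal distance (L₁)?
32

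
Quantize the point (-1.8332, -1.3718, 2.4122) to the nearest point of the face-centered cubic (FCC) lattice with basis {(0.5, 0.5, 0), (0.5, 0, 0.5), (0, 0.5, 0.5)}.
(-2, -1.5, 2.5)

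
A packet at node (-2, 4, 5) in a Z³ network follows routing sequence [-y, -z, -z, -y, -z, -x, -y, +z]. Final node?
(-3, 1, 3)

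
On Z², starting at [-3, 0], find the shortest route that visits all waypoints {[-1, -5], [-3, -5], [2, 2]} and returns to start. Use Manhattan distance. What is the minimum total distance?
24
(one optimal route: (-3, 0) → (-3, -5) → (-1, -5) → (2, 2) → (-3, 0))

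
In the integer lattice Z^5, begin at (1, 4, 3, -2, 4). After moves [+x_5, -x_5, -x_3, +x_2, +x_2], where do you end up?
(1, 6, 2, -2, 4)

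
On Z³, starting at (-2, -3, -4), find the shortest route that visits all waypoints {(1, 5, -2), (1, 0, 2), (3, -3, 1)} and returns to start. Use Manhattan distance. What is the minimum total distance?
38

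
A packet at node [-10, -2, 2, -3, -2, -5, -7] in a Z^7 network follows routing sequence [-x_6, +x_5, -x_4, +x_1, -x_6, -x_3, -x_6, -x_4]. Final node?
(-9, -2, 1, -5, -1, -8, -7)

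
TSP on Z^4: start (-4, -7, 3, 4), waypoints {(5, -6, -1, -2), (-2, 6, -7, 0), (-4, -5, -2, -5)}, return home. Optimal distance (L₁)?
86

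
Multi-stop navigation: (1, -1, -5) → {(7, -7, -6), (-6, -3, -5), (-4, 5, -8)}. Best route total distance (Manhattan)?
44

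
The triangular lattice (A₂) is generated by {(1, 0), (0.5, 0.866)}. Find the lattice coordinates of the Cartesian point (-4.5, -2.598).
-3b₁ - 3b₂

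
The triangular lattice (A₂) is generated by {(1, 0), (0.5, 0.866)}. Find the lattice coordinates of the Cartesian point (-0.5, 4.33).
-3b₁ + 5b₂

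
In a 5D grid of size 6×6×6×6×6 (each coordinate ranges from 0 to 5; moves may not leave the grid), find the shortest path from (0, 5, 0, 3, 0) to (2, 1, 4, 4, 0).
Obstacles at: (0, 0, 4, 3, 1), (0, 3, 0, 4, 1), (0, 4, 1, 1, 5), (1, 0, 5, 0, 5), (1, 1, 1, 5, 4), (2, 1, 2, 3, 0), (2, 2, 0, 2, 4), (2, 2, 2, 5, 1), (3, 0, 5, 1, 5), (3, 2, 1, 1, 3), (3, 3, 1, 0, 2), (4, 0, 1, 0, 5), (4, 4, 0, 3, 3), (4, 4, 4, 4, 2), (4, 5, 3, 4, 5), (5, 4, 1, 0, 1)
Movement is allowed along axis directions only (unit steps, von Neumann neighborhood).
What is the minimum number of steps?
11
(one shortest path: (0, 5, 0, 3, 0) → (1, 5, 0, 3, 0) → (2, 5, 0, 3, 0) → (2, 4, 0, 3, 0) → (2, 3, 0, 3, 0) → (2, 2, 0, 3, 0) → (2, 1, 0, 3, 0) → (2, 1, 1, 3, 0) → (2, 1, 1, 4, 0) → (2, 1, 2, 4, 0) → (2, 1, 3, 4, 0) → (2, 1, 4, 4, 0))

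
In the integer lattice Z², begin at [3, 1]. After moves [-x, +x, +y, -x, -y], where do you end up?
(2, 1)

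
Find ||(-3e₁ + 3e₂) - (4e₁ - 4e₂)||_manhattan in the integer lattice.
14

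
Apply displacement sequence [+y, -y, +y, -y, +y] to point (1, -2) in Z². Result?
(1, -1)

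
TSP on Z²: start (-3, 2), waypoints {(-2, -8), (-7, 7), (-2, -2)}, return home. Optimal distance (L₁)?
40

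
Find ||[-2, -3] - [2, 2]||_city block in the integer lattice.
9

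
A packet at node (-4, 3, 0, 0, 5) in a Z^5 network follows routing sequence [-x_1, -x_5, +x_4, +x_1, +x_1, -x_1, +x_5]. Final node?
(-4, 3, 0, 1, 5)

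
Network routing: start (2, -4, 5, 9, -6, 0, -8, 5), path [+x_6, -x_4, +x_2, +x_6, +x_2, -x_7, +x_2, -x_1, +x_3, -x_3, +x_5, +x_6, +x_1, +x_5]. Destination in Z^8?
(2, -1, 5, 8, -4, 3, -9, 5)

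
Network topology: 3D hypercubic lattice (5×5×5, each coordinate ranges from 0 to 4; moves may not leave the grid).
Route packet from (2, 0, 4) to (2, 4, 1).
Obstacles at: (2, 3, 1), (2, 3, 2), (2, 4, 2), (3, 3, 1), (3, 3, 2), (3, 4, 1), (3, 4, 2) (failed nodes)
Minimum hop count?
9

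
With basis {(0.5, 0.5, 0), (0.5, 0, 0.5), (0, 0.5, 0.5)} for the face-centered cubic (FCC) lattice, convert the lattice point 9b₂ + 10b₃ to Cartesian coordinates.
(4.5, 5, 9.5)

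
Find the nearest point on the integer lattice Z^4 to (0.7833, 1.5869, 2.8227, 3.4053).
(1, 2, 3, 3)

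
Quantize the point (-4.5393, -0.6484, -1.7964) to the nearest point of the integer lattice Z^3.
(-5, -1, -2)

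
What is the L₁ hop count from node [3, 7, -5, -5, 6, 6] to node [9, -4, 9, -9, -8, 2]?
53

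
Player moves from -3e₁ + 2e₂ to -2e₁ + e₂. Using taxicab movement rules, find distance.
2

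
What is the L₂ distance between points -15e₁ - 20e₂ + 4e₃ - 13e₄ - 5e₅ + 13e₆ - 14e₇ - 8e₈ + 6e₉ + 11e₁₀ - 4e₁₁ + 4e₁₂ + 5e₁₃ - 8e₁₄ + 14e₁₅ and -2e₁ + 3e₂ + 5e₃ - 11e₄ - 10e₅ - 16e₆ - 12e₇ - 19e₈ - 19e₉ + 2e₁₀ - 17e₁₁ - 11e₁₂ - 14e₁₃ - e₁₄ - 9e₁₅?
61.0983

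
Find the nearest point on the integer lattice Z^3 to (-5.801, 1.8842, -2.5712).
(-6, 2, -3)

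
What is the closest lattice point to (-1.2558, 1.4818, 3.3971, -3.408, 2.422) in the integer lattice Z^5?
(-1, 1, 3, -3, 2)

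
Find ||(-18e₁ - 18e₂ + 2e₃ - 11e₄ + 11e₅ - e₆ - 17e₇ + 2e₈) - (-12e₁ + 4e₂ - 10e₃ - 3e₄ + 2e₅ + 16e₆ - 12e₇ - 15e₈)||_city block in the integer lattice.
96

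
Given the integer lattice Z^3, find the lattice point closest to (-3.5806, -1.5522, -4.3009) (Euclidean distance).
(-4, -2, -4)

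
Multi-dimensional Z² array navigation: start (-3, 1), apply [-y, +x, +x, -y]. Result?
(-1, -1)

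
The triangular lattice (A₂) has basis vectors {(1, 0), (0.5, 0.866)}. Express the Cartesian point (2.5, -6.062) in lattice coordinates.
6b₁ - 7b₂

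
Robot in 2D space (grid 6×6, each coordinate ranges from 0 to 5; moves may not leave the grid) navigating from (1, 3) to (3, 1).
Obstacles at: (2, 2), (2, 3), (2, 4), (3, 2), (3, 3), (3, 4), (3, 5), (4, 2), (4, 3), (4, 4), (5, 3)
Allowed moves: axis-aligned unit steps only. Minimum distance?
4
(one shortest path: (1, 3) → (1, 2) → (1, 1) → (2, 1) → (3, 1))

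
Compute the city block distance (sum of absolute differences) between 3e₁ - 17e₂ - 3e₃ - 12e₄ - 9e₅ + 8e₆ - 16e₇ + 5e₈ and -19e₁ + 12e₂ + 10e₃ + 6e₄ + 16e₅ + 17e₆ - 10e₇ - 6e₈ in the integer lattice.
133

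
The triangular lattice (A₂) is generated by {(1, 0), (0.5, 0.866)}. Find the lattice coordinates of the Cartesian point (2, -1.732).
3b₁ - 2b₂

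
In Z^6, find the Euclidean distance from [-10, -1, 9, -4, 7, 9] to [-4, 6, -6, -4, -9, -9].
29.8329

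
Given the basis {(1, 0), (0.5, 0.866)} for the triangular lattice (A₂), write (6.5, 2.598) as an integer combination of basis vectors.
5b₁ + 3b₂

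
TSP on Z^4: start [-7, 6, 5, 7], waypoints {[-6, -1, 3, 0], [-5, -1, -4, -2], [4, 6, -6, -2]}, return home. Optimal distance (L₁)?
76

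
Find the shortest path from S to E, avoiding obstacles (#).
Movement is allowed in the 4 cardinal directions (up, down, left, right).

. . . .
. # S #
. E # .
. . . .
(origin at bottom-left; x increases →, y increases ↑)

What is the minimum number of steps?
6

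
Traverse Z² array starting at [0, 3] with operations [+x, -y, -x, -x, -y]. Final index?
(-1, 1)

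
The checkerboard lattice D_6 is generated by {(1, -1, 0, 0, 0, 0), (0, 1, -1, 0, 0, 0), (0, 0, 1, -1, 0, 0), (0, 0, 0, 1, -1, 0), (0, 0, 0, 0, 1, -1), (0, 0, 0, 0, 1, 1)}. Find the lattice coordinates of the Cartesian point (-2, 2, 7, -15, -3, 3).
-2b₁ + 7b₃ - 8b₄ - 7b₅ - 4b₆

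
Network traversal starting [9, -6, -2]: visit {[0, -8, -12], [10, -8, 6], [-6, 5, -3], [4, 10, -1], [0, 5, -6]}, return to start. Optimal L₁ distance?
106
(one optimal route: (9, -6, -2) → (10, -8, 6) → (0, -8, -12) → (0, 5, -6) → (-6, 5, -3) → (4, 10, -1) → (9, -6, -2))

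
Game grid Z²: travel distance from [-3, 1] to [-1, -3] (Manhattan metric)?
6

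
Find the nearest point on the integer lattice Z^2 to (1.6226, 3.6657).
(2, 4)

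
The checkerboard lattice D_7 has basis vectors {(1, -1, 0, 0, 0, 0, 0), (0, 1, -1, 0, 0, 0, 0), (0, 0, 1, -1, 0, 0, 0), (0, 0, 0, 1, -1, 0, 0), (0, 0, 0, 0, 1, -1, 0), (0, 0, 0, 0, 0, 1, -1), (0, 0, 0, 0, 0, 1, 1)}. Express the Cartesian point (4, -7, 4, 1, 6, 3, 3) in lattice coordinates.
4b₁ - 3b₂ + b₃ + 2b₄ + 8b₅ + 4b₆ + 7b₇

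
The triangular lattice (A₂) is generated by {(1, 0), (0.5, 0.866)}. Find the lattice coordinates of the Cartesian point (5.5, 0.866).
5b₁ + b₂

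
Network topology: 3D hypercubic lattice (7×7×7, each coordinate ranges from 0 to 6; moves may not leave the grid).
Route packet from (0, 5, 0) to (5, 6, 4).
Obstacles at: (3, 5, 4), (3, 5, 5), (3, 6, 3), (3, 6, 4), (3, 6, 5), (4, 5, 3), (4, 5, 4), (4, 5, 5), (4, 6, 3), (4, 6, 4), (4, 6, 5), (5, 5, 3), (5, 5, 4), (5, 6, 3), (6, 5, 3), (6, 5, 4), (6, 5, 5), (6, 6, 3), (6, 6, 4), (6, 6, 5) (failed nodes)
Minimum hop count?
14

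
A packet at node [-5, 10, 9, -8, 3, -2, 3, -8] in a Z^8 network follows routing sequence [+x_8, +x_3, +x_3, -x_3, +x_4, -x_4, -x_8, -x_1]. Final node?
(-6, 10, 10, -8, 3, -2, 3, -8)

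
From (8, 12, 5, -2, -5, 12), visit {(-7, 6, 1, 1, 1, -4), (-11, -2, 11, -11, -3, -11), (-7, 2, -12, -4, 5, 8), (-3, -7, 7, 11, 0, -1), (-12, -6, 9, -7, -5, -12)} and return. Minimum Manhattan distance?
264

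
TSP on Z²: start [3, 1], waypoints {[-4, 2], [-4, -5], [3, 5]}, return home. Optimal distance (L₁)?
34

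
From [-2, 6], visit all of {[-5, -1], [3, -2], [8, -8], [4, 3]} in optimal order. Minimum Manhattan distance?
40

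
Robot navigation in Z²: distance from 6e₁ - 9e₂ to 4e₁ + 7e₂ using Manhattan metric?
18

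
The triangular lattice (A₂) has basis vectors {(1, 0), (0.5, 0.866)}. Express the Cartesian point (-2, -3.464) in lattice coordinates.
-4b₂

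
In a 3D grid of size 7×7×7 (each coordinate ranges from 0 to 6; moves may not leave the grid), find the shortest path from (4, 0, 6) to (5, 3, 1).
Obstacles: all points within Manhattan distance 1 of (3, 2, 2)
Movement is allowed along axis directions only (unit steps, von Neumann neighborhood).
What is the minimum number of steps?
9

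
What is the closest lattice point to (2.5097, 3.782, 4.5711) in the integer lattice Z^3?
(3, 4, 5)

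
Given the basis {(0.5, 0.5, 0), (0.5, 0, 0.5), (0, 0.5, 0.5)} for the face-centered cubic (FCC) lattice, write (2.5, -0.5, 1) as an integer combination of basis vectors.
b₁ + 4b₂ - 2b₃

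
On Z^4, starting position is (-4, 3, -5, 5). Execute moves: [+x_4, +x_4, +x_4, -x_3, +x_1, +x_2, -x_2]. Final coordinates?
(-3, 3, -6, 8)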